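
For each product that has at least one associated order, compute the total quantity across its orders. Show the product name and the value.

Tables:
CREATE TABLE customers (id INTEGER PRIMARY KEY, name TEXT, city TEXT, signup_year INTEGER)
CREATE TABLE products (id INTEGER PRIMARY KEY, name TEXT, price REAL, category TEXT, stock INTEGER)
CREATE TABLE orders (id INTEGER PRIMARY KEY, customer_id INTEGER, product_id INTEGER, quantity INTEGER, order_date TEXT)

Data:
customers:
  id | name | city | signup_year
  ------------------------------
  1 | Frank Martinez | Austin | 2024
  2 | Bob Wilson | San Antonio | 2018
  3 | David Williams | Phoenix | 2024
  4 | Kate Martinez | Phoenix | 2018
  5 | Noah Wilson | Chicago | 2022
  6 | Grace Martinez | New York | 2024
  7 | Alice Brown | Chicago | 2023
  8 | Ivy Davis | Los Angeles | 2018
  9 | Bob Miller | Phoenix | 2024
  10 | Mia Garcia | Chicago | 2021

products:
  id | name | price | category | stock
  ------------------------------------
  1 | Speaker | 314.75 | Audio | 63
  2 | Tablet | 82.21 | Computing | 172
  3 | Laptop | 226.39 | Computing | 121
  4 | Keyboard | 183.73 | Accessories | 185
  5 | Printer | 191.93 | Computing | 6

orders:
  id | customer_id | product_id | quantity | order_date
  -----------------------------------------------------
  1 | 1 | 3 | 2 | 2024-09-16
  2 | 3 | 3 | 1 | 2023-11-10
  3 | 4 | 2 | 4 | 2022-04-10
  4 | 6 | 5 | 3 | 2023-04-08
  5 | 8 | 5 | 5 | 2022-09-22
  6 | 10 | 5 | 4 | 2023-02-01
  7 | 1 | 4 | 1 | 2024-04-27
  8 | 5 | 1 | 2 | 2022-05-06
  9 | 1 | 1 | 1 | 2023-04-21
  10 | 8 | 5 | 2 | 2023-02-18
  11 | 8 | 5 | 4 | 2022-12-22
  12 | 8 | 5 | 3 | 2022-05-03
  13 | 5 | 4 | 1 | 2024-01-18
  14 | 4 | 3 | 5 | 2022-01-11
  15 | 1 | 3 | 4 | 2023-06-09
SELECT p.name, SUM(c.quantity) AS sum_quantity FROM orders c JOIN products p ON c.product_id = p.id GROUP BY p.id, p.name

Execution result:
name | sum_quantity
Speaker | 3
Tablet | 4
Laptop | 12
Keyboard | 2
Printer | 21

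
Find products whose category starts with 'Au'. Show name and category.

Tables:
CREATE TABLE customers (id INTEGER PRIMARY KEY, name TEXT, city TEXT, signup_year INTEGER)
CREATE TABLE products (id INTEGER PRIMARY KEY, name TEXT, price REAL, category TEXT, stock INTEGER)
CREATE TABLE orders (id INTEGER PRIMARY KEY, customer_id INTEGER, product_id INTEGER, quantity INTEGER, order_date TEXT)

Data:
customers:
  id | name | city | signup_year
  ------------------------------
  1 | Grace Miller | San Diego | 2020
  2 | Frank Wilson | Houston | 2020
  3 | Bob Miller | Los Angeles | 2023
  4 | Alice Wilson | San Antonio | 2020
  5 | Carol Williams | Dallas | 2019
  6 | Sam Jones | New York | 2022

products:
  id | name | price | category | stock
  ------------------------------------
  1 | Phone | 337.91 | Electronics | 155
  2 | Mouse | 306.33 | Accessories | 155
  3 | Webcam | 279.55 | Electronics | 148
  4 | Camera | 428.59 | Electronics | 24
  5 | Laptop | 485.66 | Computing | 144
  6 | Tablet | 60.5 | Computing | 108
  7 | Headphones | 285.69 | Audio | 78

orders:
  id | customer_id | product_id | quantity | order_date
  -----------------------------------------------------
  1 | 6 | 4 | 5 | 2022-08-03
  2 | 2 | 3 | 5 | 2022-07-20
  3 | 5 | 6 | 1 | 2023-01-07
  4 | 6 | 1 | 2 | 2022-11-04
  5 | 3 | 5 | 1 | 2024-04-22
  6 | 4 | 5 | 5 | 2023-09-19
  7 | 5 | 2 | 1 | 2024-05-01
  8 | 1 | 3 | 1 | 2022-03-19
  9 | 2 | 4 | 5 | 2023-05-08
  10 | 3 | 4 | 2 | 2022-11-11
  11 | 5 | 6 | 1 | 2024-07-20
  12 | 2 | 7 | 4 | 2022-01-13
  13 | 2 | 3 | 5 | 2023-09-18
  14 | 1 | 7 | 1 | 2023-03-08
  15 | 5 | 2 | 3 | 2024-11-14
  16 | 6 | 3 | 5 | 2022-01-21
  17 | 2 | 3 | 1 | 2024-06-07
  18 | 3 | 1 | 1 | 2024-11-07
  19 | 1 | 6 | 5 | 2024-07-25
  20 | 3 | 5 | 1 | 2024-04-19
SELECT name, category FROM products WHERE category LIKE 'Au%'

Execution result:
name | category
Headphones | Audio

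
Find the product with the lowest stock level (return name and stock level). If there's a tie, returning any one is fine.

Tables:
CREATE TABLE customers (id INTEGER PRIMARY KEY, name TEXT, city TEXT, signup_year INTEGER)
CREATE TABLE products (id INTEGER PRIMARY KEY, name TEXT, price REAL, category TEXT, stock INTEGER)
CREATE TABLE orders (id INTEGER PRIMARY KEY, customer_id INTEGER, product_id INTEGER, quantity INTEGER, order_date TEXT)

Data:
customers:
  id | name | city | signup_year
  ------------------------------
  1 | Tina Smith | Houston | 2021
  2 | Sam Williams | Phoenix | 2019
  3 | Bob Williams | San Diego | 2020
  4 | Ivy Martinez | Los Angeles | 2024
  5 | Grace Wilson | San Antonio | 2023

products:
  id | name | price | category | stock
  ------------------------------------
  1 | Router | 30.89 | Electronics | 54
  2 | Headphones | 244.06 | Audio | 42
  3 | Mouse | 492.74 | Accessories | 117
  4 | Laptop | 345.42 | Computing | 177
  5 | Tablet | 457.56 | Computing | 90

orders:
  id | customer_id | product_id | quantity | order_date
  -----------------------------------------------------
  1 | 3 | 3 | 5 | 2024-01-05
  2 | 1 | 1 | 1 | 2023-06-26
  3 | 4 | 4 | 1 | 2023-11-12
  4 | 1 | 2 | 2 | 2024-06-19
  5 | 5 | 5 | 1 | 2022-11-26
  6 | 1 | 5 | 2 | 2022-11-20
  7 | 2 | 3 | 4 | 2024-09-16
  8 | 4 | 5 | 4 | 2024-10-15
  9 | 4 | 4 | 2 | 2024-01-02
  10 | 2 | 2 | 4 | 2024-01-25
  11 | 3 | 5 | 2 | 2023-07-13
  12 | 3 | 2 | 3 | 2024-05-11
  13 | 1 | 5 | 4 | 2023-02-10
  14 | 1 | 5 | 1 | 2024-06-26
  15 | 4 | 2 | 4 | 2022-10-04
SELECT name, stock FROM products ORDER BY stock ASC LIMIT 1

Execution result:
name | stock
Headphones | 42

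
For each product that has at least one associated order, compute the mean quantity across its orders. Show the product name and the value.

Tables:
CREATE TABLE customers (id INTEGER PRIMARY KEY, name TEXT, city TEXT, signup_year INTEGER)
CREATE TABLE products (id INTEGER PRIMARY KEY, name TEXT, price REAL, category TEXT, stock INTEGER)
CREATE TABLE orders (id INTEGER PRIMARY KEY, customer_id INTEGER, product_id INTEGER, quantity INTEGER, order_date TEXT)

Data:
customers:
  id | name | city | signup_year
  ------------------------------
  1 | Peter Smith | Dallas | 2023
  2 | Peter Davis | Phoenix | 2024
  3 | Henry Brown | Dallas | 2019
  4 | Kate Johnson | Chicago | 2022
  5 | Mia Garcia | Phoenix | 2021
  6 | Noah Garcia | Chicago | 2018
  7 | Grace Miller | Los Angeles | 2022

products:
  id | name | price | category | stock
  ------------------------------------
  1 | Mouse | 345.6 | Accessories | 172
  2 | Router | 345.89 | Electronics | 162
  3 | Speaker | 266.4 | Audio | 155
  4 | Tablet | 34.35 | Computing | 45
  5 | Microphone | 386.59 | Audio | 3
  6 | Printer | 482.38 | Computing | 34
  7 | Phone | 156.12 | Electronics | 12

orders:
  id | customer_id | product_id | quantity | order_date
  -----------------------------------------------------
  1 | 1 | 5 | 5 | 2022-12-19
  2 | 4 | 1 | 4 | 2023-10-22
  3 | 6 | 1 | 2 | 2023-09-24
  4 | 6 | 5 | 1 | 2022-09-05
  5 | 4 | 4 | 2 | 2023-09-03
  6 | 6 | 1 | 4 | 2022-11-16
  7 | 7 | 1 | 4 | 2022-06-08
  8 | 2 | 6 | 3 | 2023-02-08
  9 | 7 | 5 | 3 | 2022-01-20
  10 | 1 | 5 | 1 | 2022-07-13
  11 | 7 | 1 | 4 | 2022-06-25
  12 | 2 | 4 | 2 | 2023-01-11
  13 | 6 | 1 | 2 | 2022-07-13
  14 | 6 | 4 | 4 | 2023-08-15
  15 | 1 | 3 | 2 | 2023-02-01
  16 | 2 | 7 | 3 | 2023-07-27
SELECT p.name, AVG(c.quantity) AS avg_quantity FROM orders c JOIN products p ON c.product_id = p.id GROUP BY p.id, p.name

Execution result:
name | avg_quantity
Mouse | 3.33
Speaker | 2.00
Tablet | 2.67
Microphone | 2.50
Printer | 3.00
Phone | 3.00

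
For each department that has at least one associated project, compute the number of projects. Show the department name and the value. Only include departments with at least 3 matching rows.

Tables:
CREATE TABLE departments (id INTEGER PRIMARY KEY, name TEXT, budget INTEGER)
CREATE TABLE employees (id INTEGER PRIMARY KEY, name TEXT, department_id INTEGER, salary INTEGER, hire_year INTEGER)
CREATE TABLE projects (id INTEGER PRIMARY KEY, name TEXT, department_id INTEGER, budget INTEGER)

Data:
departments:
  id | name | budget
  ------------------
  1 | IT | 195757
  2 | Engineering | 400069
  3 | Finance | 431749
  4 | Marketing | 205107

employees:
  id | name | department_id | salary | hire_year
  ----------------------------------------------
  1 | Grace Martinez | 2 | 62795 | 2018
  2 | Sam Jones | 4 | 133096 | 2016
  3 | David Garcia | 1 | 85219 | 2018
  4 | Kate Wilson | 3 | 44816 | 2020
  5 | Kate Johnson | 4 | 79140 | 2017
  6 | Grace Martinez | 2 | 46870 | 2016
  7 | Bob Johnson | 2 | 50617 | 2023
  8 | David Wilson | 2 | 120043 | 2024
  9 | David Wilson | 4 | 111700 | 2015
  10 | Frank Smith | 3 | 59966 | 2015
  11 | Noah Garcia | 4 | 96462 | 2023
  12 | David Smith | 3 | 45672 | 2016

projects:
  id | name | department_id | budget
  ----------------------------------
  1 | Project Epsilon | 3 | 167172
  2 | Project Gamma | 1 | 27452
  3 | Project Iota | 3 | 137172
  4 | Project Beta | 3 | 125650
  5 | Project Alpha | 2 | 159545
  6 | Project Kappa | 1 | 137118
SELECT p.name, COUNT(*) AS n FROM projects c JOIN departments p ON c.department_id = p.id GROUP BY p.id, p.name HAVING COUNT(*) >= 3

Execution result:
name | n
Finance | 3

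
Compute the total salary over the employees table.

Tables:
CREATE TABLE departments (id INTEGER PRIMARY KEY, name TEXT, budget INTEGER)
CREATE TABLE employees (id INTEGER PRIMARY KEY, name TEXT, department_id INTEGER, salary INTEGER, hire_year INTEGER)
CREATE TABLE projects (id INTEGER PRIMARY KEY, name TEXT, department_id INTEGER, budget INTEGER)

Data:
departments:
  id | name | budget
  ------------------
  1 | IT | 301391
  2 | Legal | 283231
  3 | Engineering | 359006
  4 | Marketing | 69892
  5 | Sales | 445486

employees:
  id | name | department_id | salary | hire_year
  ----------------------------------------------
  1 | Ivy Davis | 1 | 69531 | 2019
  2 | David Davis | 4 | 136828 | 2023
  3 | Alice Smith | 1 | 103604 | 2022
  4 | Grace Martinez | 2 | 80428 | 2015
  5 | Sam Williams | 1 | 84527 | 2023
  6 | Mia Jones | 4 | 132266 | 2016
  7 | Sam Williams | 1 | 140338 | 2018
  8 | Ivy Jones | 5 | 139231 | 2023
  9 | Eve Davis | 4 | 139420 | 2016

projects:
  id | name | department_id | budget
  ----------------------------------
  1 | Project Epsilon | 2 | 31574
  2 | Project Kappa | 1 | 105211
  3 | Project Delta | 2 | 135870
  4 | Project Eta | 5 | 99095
SELECT SUM(salary) FROM employees

Execution result:
1026173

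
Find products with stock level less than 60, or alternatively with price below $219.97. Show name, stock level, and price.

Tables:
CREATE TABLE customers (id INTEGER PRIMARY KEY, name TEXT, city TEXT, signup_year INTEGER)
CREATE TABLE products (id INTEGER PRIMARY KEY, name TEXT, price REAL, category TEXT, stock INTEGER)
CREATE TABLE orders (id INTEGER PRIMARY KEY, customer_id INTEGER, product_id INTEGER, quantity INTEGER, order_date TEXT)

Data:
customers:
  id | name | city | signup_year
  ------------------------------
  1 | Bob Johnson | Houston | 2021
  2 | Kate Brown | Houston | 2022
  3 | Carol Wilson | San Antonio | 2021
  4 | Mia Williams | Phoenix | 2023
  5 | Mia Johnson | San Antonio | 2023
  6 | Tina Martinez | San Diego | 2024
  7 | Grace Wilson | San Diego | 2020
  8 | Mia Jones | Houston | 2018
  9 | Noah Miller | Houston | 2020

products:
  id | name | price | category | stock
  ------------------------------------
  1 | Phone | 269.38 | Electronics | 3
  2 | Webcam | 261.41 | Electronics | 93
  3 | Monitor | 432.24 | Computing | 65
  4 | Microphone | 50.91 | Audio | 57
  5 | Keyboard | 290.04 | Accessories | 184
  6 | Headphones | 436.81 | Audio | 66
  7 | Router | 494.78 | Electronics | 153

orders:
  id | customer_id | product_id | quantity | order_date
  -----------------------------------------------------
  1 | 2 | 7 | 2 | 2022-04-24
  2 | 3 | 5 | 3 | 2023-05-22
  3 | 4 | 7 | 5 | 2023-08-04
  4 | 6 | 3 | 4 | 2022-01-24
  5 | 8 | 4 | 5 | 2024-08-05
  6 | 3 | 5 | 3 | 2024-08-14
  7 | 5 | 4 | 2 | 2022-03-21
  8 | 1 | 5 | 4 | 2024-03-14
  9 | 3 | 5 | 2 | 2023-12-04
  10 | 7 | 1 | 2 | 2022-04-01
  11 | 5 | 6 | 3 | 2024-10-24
SELECT name, stock, price FROM products WHERE stock < 60 OR price < 219.97

Execution result:
name | stock | price
Phone | 3 | 269.38
Microphone | 57 | 50.91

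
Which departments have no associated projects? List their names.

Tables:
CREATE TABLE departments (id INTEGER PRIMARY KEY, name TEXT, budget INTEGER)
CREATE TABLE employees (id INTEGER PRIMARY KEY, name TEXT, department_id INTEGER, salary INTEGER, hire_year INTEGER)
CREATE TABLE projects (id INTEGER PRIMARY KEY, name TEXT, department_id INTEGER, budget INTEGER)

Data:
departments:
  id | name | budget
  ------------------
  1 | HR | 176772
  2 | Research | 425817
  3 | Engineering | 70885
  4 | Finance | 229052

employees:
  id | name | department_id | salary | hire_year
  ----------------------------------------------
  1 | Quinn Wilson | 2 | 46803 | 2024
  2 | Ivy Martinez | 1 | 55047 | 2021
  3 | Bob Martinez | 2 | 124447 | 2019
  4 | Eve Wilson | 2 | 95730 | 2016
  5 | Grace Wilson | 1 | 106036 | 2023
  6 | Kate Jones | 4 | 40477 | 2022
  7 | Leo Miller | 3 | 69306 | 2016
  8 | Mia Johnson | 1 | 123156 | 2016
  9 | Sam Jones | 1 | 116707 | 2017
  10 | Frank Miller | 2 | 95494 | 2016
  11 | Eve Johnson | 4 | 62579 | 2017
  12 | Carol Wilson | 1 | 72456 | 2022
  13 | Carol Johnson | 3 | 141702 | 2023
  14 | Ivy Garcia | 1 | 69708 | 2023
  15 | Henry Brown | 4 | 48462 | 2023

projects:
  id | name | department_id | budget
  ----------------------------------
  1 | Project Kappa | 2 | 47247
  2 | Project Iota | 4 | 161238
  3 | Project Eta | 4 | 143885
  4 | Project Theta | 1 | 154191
SELECT p.name FROM departments p LEFT JOIN projects c ON c.department_id = p.id WHERE c.id IS NULL

Execution result:
Engineering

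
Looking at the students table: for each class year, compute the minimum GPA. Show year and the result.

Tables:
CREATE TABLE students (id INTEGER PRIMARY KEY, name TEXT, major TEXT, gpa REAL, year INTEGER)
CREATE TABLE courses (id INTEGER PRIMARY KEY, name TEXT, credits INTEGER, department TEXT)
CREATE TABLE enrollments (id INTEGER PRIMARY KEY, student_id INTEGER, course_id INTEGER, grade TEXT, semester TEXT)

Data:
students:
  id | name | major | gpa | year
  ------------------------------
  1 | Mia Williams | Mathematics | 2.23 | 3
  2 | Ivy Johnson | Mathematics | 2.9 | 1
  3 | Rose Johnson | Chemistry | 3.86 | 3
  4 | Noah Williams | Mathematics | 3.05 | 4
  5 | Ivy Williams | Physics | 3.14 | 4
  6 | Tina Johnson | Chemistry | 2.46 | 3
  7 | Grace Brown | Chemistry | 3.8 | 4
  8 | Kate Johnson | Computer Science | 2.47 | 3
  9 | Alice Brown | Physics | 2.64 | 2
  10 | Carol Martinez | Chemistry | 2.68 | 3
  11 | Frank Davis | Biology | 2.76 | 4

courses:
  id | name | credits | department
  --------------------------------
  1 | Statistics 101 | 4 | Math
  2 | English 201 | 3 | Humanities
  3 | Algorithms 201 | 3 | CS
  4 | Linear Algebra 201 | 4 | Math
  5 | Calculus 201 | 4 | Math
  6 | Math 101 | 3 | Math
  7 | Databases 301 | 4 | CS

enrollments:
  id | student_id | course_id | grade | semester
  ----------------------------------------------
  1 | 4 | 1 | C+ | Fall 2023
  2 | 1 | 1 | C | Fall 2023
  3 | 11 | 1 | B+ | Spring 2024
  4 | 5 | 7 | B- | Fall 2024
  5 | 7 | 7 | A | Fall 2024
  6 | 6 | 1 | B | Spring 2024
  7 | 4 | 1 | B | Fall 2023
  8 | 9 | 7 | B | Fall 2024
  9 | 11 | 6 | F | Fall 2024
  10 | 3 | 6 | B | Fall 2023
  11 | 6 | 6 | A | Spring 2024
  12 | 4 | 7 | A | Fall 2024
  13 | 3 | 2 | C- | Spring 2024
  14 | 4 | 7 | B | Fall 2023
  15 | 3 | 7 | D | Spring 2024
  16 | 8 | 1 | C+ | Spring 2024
SELECT year, MIN(gpa) AS min_gpa FROM students GROUP BY year

Execution result:
year | min_gpa
1 | 2.90
2 | 2.64
3 | 2.23
4 | 2.76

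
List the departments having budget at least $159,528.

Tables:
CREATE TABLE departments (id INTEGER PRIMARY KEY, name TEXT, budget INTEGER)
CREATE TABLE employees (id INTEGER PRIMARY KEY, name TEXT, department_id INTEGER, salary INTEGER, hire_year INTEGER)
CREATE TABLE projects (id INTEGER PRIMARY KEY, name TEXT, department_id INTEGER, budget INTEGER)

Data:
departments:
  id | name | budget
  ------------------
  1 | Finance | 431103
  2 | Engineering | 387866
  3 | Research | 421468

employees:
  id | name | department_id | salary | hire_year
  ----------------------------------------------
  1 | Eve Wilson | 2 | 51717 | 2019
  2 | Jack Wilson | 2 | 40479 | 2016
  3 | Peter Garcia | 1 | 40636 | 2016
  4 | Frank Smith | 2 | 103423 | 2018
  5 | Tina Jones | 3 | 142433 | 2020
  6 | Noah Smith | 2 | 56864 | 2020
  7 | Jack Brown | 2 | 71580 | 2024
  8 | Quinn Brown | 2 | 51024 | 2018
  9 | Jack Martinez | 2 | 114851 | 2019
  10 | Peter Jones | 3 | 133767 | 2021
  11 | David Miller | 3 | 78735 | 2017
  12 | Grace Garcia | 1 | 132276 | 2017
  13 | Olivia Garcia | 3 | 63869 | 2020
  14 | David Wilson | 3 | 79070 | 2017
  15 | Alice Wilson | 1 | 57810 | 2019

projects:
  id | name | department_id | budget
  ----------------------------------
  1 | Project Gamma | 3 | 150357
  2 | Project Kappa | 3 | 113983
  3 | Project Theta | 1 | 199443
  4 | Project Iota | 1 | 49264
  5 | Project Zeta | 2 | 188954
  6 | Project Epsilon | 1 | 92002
SELECT name, budget FROM departments WHERE budget >= 159528

Execution result:
name | budget
Finance | 431103
Engineering | 387866
Research | 421468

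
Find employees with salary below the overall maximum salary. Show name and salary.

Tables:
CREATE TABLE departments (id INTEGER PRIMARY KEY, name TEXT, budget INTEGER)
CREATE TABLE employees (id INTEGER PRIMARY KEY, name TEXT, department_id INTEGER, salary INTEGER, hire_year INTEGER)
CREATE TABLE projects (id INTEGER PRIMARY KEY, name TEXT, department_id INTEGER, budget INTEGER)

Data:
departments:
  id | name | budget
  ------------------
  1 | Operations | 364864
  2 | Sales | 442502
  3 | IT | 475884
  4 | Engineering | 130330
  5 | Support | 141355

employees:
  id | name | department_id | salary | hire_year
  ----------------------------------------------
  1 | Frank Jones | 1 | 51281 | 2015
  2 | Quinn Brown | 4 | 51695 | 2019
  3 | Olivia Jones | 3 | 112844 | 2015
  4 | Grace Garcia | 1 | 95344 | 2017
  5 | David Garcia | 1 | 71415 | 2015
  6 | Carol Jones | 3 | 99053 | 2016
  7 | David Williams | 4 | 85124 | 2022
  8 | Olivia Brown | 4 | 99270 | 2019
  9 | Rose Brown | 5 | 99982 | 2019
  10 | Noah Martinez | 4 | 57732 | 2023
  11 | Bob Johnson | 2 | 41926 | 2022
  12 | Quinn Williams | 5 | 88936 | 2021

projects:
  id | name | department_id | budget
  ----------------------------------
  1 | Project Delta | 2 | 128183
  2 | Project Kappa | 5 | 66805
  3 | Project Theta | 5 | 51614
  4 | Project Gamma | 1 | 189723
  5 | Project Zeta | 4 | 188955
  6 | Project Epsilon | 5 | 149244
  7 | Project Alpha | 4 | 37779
SELECT name, salary FROM employees WHERE salary < (SELECT MAX(salary) FROM employees)

Execution result:
name | salary
Frank Jones | 51281
Quinn Brown | 51695
Grace Garcia | 95344
David Garcia | 71415
Carol Jones | 99053
David Williams | 85124
Olivia Brown | 99270
Rose Brown | 99982
Noah Martinez | 57732
Bob Johnson | 41926
Quinn Williams | 88936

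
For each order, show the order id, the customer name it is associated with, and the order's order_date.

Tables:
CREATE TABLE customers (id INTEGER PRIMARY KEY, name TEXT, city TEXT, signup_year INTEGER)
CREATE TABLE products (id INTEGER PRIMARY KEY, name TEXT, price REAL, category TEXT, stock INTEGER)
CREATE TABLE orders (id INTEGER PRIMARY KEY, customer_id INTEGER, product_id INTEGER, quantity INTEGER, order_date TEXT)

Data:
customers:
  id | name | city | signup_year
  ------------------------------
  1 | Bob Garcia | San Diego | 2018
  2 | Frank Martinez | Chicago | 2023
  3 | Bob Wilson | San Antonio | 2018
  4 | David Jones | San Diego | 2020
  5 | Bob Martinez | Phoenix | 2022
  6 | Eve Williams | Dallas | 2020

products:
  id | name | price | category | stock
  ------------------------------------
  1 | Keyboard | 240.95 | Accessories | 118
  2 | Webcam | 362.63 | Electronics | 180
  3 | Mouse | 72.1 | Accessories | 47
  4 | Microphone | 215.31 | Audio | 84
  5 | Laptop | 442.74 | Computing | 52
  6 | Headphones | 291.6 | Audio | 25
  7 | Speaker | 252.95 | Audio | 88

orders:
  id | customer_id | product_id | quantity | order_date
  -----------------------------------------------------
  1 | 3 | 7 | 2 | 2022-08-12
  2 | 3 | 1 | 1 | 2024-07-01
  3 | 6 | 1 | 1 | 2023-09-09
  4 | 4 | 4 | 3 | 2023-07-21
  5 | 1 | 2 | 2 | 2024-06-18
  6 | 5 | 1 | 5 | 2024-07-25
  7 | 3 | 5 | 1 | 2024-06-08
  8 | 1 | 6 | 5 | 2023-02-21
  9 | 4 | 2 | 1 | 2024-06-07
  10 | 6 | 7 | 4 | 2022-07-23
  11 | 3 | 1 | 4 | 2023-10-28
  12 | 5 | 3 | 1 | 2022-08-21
SELECT c.id, p.name AS customer, c.order_date FROM orders c JOIN customers p ON c.customer_id = p.id

Execution result:
id | customer | order_date
1 | Bob Wilson | 2022-08-12
2 | Bob Wilson | 2024-07-01
3 | Eve Williams | 2023-09-09
4 | David Jones | 2023-07-21
5 | Bob Garcia | 2024-06-18
6 | Bob Martinez | 2024-07-25
7 | Bob Wilson | 2024-06-08
8 | Bob Garcia | 2023-02-21
9 | David Jones | 2024-06-07
10 | Eve Williams | 2022-07-23
11 | Bob Wilson | 2023-10-28
12 | Bob Martinez | 2022-08-21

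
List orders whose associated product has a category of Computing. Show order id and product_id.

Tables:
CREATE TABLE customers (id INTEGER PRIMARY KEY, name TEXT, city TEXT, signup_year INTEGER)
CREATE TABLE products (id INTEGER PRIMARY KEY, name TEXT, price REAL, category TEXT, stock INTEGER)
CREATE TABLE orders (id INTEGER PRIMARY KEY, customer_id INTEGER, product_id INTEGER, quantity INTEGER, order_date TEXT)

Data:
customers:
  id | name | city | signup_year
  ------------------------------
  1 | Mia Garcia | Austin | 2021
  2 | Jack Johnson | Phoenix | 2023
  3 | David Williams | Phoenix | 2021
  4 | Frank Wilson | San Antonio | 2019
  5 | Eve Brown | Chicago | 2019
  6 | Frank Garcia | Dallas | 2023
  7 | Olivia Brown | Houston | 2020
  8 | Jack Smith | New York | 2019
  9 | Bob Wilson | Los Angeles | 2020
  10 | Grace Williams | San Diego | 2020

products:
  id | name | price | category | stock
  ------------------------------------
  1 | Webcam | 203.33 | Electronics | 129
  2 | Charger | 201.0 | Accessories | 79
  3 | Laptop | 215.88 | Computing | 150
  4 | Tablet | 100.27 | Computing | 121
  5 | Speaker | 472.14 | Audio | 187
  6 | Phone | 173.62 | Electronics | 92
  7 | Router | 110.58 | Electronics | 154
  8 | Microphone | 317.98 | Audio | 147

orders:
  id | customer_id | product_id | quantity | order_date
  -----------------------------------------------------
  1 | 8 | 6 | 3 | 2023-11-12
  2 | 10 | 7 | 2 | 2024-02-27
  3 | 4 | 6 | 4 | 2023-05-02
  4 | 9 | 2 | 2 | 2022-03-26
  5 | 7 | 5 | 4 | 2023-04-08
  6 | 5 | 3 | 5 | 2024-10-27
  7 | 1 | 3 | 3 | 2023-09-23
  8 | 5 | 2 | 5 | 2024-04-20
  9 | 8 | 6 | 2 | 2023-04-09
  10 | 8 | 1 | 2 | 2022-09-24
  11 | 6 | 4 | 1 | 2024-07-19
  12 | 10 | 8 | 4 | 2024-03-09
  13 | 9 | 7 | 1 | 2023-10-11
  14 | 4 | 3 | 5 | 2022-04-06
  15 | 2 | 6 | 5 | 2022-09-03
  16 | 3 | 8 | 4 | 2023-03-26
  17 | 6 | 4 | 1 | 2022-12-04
SELECT id, product_id FROM orders WHERE product_id IN (SELECT id FROM products WHERE category = 'Computing')

Execution result:
id | product_id
6 | 3
7 | 3
11 | 4
14 | 3
17 | 4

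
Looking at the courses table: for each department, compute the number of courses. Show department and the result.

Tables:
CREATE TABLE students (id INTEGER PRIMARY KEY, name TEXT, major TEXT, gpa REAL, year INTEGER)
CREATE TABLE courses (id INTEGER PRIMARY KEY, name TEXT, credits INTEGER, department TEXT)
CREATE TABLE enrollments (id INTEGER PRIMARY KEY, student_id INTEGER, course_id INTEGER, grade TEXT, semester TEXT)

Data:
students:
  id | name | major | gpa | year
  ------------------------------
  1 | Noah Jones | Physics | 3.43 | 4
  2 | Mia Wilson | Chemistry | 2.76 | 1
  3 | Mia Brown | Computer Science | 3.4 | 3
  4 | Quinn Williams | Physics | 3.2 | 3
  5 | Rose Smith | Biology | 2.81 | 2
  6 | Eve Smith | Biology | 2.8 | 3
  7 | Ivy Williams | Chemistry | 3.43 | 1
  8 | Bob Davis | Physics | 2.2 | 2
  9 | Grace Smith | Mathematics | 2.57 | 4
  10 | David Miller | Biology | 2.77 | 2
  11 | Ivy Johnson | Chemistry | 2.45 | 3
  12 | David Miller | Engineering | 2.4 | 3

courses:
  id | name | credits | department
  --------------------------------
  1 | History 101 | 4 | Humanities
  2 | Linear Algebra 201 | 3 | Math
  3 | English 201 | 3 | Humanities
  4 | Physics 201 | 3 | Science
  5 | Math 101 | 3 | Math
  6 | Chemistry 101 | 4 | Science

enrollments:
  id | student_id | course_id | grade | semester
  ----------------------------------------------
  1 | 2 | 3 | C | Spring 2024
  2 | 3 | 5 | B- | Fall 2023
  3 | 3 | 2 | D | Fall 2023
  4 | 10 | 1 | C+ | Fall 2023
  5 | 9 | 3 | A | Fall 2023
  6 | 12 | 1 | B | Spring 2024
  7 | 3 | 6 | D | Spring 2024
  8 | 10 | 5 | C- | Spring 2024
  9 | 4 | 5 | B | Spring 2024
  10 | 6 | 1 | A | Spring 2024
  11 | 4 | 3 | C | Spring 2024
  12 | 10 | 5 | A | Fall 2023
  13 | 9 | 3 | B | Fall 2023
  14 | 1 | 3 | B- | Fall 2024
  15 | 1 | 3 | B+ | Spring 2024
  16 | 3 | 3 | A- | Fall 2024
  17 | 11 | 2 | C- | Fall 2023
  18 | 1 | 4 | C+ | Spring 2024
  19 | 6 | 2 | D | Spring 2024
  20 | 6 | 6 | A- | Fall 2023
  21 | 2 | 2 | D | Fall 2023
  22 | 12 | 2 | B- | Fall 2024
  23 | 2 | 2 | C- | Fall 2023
SELECT department, COUNT(*) AS n FROM courses GROUP BY department

Execution result:
department | n
Humanities | 2
Math | 2
Science | 2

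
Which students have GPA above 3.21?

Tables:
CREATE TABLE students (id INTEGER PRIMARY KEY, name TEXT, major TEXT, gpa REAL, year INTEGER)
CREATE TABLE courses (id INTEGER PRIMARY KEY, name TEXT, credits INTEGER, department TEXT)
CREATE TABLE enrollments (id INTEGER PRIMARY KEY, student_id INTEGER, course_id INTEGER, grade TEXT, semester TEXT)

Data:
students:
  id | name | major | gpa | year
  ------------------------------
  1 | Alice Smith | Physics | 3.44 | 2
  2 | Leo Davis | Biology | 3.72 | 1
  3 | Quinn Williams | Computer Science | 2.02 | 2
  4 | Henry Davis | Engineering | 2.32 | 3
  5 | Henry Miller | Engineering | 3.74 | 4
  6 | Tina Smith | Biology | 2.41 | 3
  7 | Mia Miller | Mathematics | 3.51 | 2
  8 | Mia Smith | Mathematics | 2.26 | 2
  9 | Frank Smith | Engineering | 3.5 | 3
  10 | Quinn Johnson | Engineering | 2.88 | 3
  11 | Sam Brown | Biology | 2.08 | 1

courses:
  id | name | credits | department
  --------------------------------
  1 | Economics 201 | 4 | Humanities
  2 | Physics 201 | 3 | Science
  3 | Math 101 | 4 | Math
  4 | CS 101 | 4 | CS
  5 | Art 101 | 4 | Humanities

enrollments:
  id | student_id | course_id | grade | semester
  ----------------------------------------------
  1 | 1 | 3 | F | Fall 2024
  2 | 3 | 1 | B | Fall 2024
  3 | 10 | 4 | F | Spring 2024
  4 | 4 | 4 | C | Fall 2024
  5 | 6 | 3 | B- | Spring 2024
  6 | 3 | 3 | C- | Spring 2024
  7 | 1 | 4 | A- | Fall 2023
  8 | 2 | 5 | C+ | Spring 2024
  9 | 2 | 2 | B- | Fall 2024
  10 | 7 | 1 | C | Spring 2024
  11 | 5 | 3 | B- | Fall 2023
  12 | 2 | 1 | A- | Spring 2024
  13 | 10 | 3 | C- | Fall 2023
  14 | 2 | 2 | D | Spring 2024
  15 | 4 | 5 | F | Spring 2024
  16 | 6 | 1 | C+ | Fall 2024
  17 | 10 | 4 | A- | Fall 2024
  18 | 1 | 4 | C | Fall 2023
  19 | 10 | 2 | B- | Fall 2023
SELECT name, gpa FROM students WHERE gpa > 3.21

Execution result:
name | gpa
Alice Smith | 3.44
Leo Davis | 3.72
Henry Miller | 3.74
Mia Miller | 3.51
Frank Smith | 3.50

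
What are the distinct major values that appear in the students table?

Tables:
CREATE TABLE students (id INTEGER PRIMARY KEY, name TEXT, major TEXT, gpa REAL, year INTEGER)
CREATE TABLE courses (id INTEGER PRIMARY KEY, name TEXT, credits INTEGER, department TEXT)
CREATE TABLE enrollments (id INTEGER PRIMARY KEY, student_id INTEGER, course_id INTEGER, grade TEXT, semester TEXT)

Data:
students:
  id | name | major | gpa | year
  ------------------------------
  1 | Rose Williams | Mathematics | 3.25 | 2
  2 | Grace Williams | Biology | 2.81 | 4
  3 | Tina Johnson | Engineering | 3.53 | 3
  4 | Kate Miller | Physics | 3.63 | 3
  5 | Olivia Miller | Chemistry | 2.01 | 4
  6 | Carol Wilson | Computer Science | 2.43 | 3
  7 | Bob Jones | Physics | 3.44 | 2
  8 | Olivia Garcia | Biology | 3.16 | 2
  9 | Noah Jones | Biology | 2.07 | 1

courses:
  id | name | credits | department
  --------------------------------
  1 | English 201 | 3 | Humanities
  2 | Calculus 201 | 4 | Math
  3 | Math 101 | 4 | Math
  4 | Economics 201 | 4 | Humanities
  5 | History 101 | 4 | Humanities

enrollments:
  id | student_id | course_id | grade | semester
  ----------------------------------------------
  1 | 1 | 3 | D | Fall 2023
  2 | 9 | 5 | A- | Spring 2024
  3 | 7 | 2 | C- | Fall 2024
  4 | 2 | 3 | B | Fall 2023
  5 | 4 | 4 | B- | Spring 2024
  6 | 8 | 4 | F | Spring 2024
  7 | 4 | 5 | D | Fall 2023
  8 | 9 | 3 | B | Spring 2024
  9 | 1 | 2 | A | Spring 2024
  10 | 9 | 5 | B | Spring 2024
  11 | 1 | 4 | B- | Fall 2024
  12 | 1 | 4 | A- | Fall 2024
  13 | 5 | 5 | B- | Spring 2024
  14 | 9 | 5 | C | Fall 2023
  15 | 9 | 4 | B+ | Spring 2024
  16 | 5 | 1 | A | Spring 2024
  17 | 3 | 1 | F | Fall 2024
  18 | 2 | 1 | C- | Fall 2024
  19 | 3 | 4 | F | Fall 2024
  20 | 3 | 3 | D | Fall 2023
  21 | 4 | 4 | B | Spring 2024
SELECT DISTINCT major FROM students

Execution result:
major
Mathematics
Biology
Engineering
Physics
Chemistry
Computer Science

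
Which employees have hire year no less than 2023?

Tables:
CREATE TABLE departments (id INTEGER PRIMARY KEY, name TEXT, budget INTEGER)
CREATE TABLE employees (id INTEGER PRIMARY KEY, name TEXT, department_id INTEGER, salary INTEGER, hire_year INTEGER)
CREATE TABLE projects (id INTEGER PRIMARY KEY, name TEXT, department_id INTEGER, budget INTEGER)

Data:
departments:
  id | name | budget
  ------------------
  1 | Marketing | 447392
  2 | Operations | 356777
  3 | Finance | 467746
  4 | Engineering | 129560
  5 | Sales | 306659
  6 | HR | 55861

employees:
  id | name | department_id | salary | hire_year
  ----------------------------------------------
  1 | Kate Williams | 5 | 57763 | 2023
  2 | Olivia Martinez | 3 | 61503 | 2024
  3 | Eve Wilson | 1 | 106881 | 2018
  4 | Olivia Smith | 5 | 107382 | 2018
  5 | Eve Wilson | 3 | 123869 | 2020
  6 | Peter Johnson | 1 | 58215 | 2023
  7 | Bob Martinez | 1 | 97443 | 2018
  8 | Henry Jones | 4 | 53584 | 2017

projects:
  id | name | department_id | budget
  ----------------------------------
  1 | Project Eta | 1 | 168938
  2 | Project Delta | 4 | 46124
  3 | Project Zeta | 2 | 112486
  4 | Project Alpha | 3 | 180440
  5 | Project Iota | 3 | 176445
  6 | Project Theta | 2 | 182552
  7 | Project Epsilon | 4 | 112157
SELECT name, hire_year FROM employees WHERE hire_year >= 2023

Execution result:
name | hire_year
Kate Williams | 2023
Olivia Martinez | 2024
Peter Johnson | 2023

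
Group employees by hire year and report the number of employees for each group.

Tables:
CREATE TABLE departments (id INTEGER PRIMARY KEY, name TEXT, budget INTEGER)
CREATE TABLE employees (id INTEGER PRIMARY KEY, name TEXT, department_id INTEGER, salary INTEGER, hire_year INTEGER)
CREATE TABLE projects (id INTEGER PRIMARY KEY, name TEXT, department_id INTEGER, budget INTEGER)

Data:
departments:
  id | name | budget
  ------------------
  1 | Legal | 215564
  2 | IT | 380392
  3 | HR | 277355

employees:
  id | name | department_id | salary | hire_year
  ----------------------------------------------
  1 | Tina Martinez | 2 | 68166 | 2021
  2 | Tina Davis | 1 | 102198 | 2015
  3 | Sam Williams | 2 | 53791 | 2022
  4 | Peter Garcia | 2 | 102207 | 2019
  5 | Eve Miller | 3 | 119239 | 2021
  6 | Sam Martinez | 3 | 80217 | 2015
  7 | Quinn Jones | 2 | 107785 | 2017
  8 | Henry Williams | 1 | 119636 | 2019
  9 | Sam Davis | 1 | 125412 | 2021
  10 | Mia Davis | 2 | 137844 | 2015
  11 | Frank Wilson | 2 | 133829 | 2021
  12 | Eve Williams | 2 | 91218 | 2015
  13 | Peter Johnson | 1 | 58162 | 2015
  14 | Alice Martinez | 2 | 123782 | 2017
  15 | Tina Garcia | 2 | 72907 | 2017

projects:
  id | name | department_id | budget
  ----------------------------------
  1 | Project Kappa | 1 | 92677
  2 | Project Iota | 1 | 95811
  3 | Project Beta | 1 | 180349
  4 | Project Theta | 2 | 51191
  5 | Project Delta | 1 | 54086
SELECT hire_year, COUNT(*) AS n FROM employees GROUP BY hire_year

Execution result:
hire_year | n
2015 | 5
2017 | 3
2019 | 2
2021 | 4
2022 | 1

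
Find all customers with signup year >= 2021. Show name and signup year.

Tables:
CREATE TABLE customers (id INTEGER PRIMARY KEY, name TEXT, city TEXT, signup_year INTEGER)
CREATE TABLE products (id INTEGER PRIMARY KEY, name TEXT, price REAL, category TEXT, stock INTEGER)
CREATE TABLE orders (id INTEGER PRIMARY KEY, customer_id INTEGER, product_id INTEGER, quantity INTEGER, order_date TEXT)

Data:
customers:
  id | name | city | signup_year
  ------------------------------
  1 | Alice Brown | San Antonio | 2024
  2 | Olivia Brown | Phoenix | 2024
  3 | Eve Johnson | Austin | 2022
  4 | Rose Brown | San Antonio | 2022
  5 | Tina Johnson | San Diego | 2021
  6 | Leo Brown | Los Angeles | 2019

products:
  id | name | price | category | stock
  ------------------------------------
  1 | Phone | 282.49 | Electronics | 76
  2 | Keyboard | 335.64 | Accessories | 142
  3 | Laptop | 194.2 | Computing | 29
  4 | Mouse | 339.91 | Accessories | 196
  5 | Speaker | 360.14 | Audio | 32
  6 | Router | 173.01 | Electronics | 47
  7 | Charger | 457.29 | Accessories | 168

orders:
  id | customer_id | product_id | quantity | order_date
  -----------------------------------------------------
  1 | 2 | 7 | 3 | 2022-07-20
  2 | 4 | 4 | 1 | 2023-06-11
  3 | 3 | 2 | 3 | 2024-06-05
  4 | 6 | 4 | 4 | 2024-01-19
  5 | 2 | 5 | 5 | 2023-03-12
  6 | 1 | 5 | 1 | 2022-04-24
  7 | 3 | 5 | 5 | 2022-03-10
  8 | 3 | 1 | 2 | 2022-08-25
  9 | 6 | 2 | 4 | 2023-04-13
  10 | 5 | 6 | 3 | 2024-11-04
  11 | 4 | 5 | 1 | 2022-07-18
SELECT name, signup_year FROM customers WHERE signup_year >= 2021

Execution result:
name | signup_year
Alice Brown | 2024
Olivia Brown | 2024
Eve Johnson | 2022
Rose Brown | 2022
Tina Johnson | 2021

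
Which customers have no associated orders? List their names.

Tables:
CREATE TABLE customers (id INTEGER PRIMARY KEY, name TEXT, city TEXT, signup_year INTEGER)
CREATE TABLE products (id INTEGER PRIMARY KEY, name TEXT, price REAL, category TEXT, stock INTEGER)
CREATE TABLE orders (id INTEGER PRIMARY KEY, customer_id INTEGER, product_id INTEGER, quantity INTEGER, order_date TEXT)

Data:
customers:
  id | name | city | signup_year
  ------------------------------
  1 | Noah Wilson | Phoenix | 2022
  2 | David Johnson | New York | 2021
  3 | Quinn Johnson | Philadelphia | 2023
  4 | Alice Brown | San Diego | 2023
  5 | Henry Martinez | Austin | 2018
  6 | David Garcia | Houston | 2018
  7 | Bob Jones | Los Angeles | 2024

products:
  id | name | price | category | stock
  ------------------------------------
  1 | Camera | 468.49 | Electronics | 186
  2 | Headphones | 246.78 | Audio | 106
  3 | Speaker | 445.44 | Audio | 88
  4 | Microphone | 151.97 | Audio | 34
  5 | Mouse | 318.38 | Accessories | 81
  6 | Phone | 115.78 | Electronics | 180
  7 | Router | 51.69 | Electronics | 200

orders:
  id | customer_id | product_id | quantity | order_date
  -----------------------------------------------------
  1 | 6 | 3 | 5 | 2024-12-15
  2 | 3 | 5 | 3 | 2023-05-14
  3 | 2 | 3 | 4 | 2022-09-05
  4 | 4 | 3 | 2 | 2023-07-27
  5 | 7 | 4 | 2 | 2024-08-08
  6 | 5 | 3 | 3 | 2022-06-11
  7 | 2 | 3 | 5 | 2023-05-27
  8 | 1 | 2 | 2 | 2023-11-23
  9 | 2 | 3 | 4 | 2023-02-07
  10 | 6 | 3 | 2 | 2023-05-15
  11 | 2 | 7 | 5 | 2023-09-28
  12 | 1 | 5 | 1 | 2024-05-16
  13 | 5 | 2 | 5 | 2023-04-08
SELECT p.name FROM customers p LEFT JOIN orders c ON c.customer_id = p.id WHERE c.id IS NULL

Execution result:
(no rows)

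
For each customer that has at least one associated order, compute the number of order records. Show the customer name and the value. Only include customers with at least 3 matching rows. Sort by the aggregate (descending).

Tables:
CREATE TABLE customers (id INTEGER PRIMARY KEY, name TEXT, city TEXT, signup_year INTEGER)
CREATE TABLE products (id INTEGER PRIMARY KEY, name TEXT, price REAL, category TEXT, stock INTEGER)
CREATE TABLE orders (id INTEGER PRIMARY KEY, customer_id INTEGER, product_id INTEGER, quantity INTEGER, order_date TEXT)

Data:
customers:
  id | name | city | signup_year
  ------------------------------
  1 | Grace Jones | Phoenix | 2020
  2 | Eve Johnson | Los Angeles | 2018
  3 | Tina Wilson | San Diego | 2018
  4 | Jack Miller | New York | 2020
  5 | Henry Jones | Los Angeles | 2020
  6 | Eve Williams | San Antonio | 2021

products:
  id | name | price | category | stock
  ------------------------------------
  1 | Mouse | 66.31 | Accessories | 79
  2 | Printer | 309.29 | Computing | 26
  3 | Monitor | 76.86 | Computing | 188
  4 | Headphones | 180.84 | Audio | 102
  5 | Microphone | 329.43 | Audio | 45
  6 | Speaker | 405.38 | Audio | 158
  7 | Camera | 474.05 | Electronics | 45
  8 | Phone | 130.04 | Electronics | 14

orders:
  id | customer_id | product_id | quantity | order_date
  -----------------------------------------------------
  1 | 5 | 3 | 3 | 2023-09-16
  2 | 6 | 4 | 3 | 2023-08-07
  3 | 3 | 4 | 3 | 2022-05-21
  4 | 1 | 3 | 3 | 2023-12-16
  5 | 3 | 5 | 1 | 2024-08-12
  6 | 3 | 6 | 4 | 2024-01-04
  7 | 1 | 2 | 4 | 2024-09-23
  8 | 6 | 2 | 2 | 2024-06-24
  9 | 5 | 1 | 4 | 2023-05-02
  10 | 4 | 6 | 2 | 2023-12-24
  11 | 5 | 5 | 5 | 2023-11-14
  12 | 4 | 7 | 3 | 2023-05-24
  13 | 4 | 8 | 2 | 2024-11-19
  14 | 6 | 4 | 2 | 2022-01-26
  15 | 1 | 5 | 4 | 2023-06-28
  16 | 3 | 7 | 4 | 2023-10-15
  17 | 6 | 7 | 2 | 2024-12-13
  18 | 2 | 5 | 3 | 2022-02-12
SELECT p.name, COUNT(*) AS n FROM orders c JOIN customers p ON c.customer_id = p.id GROUP BY p.id, p.name HAVING COUNT(*) >= 3 ORDER BY n DESC

Execution result:
name | n
Tina Wilson | 4
Eve Williams | 4
Grace Jones | 3
Jack Miller | 3
Henry Jones | 3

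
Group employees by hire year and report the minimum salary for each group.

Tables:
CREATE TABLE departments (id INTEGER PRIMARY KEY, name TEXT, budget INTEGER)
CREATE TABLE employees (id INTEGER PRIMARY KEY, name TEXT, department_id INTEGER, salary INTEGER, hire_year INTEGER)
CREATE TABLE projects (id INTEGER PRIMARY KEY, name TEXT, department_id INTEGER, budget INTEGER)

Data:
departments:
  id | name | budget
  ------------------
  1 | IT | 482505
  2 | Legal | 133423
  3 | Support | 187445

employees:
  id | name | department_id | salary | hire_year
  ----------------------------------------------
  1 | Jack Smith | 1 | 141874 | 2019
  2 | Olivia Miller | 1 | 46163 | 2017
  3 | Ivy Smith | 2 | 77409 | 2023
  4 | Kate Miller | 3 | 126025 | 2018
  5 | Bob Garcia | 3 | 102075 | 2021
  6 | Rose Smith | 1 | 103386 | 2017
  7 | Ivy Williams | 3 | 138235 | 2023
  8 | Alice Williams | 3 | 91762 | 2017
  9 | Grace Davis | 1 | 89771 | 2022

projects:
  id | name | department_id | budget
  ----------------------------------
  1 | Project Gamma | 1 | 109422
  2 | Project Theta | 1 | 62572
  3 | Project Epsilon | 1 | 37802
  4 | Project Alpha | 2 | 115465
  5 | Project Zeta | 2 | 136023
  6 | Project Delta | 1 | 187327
SELECT hire_year, MIN(salary) AS min_salary FROM employees GROUP BY hire_year

Execution result:
hire_year | min_salary
2017 | 46163
2018 | 126025
2019 | 141874
2021 | 102075
2022 | 89771
2023 | 77409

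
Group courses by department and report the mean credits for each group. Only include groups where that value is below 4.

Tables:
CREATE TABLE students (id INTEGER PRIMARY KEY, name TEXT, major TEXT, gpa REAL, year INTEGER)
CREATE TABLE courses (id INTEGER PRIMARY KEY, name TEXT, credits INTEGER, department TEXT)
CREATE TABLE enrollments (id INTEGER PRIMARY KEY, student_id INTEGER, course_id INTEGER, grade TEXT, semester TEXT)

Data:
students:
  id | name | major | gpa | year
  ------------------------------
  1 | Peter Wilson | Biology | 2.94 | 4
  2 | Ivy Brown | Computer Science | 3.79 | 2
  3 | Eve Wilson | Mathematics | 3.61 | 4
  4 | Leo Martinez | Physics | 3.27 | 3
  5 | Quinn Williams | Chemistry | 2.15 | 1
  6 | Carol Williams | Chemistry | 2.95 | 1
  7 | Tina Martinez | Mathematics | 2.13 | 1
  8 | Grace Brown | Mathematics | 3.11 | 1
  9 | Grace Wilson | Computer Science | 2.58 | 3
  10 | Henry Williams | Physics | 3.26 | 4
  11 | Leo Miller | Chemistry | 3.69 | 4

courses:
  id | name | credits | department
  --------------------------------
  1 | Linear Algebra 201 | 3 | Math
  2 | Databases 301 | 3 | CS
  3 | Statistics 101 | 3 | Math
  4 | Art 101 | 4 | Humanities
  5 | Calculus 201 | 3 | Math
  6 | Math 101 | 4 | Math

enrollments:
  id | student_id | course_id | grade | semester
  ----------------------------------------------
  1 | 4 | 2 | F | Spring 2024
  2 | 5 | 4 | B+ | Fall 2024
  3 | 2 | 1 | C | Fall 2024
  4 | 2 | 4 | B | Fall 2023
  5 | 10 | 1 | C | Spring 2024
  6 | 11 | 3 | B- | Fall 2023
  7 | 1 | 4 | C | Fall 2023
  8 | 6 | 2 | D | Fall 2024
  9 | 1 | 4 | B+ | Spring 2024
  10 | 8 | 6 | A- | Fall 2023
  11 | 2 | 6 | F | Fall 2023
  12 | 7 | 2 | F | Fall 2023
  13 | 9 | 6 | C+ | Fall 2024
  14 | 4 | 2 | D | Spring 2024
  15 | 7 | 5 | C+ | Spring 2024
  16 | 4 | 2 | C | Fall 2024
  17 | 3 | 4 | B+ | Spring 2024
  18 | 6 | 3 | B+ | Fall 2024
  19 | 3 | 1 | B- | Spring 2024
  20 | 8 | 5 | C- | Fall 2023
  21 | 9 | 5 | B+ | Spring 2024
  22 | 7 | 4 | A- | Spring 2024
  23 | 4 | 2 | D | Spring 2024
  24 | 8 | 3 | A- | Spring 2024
SELECT department, AVG(credits) AS avg_credits FROM courses GROUP BY department HAVING AVG(credits) < 4

Execution result:
department | avg_credits
CS | 3.00
Math | 3.25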